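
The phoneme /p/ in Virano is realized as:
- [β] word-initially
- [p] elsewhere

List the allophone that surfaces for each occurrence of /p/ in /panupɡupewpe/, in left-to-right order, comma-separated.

Occurrence 1 (position 1): word-initially → [β].
Occurrence 2 (position 5): no conditioning environment matches → elsewhere allophone [p].
Occurrence 3 (position 8): no conditioning environment matches → elsewhere allophone [p].
Occurrence 4 (position 11): no conditioning environment matches → elsewhere allophone [p].

[β], [p], [p], [p]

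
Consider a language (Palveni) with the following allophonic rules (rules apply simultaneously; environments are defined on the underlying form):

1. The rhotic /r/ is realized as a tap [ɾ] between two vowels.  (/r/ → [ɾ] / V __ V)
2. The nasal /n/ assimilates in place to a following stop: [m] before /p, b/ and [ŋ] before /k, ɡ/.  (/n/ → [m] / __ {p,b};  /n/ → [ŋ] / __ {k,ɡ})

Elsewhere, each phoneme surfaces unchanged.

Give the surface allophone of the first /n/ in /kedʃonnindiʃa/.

[n]

/n/ — between /o/ and /n/; rule 2 does not apply here → [n].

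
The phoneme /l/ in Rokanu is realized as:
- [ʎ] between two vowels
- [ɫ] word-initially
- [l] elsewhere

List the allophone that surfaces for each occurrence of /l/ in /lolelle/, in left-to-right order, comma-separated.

[ɫ], [ʎ], [l], [l]

Occurrence 1 (position 1): word-initially → [ɫ].
Occurrence 2 (position 3): between two vowels → [ʎ].
Occurrence 3 (position 5): no conditioning environment matches → elsewhere allophone [l].
Occurrence 4 (position 6): no conditioning environment matches → elsewhere allophone [l].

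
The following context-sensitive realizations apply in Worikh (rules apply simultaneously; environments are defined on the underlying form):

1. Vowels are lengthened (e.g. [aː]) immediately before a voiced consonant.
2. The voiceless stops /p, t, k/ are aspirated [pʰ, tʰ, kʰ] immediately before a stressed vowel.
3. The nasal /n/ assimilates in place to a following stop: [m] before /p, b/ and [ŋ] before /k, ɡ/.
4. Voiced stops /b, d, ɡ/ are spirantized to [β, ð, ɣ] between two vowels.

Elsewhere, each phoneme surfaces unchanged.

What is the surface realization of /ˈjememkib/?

/j/ (word-initial): no rule targets it → [j].
/e/ (between /j/ and /m/) occurs before a voiced consonant → [eː] by rule 1.
/m/ — not in any rule's target class → [m].
Rule 1 applies to /e/ (between /m/ and /m/: before a voiced consonant) → [eː].
/m/ (between /e/ and /k/): no rule targets it → [m].
/k/ (between /m/ and /i/) fails the environment for rule 2, so it stays [k].
/i/ (between /k/ and /b/) occurs before a voiced consonant → [iː] by rule 1.
/b/ (word-final) fails the environment for rule 4, so it stays [b].

[ˈjeːmeːmkiːb]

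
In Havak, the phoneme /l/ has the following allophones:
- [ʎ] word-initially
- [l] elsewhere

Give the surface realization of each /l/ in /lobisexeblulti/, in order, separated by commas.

Occurrence 1 (position 1): word-initially → [ʎ].
Occurrence 2 (position 10): no conditioning environment matches → elsewhere allophone [l].
Occurrence 3 (position 12): no conditioning environment matches → elsewhere allophone [l].

[ʎ], [l], [l]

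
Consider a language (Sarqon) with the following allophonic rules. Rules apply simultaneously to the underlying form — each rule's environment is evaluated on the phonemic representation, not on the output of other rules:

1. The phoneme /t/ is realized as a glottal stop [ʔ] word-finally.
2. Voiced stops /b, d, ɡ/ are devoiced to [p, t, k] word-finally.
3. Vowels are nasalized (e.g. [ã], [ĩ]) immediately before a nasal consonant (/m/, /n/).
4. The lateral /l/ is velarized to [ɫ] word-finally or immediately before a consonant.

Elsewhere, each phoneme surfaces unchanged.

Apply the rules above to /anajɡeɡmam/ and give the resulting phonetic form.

[ãnajɡeɡmãm]

/a/ (word-initial) occurs before a nasal consonant → [ã] by rule 3.
/n/ (between /a/ and /a/): no rule targets it → [n].
/a/ — between /n/ and /j/; rule 3 does not apply here → [a].
/j/ (between /a/ and /ɡ/): no rule targets it → [j].
/ɡ/ — between /j/ and /e/; rule 2 does not apply here → [ɡ].
/e/ (between /ɡ/ and /ɡ/) is in the target of rule 3 but the environment (before a nasal consonant) is not met → [e].
/ɡ/ — between /e/ and /m/; rule 2 does not apply here → [ɡ].
/m/ stays [m].
/a/ meets the environment for rule 3 (before a nasal consonant) → [ã].
/m/ stays [m].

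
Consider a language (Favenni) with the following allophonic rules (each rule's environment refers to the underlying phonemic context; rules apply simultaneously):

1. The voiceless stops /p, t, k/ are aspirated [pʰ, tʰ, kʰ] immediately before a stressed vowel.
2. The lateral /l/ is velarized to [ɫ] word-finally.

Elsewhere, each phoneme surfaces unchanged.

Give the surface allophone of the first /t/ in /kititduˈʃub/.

/t/ (between /i/ and /i/): rule 1 targets it, but not immediately before a stressed vowel → unchanged [t].

[t]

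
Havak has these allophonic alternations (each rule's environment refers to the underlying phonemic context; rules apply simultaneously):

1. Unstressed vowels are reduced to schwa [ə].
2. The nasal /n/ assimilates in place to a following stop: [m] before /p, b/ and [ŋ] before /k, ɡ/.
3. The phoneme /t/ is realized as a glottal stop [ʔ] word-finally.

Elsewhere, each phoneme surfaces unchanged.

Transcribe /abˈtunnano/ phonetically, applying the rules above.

[əbˈtunnənə]

/a/ (word-initial) occurs in an unstressed syllable → [ə] by rule 1.
/b/ stays [b].
/t/ (between /b/ and /u/) fails the environment for rule 3, so it stays [t].
/u/ (between /t/ and /n/) is in the target of rule 1 but the environment (in an unstressed syllable) is not met → [u].
/n/ (between /u/ and /n/): rule 2 targets it, but not before a labial or velar stop → unchanged [n].
/n/ (between /n/ and /a/) fails the environment for rule 2, so it stays [n].
Rule 1 applies to /a/ (between /n/ and /n/: in an unstressed syllable) → [ə].
/n/ — between /a/ and /o/; rule 2 does not apply here → [n].
/o/ (word-final): in an unstressed syllable, so rule 1 applies → [ə].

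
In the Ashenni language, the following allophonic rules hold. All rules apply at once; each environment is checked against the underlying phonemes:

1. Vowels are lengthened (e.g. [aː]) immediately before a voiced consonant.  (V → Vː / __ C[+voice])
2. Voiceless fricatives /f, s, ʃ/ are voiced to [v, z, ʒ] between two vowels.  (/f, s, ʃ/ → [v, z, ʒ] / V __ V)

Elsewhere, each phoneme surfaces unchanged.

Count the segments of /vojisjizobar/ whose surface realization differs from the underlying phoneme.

4

Segments that undergo a rule: /o/ → [oː] (rule 1); /i/ → [iː] (rule 1); /o/ → [oː] (rule 1); /a/ → [aː] (rule 1).
All other segments surface unchanged.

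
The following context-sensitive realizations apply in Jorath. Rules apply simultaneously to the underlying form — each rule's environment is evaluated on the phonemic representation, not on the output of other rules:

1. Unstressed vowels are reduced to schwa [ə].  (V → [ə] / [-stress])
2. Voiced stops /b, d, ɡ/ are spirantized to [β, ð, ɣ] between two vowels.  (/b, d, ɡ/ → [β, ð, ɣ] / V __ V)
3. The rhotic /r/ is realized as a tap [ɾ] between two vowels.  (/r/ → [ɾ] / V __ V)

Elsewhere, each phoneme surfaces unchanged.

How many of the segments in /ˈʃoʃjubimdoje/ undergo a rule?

Segments that undergo a rule: /u/ → [ə] (rule 1); /b/ → [β] (rule 2); /i/ → [ə] (rule 1); /o/ → [ə] (rule 1); /e/ → [ə] (rule 1).
All other segments surface unchanged.

5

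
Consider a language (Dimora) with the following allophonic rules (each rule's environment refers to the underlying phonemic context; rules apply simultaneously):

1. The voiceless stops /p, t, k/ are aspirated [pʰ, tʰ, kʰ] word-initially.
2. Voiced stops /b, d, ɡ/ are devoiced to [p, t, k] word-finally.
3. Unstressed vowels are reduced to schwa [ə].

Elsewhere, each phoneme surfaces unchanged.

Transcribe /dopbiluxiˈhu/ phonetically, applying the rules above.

/d/ (word-initial) is in the target of rule 2 but the environment (word-finally) is not met → [d].
Rule 3 applies to /o/ (between /d/ and /p/: in an unstressed syllable) → [ə].
/p/ (between /o/ and /b/) is in the target of rule 1 but the environment (word-initially) is not met → [p].
/b/ (between /p/ and /i/): rule 2 targets it, but not word-finally → unchanged [b].
/i/ meets the environment for rule 3 (in an unstressed syllable) → [ə].
/l/ (between /i/ and /u/) is unaffected → [l].
/u/ — between /l/ and /x/, in an unstressed syllable — surfaces as [ə] (rule 3).
/x/ (between /u/ and /i/) is unaffected → [x].
Rule 3 applies to /i/ (between /x/ and /h/: in an unstressed syllable) → [ə].
/h/ — not in any rule's target class → [h].
/u/ (word-final) fails the environment for rule 3, so it stays [u].

[dəpbələxəˈhu]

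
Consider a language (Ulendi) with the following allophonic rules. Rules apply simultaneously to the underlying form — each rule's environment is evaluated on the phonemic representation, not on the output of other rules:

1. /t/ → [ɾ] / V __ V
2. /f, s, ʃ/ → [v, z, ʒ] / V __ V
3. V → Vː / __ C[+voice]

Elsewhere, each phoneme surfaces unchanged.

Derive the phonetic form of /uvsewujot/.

[uːvseːwuːjot]

/u/ meets the environment for rule 3 (before a voiced consonant) → [uː].
/v/ stays [v].
/s/ (between /v/ and /e/): rule 2 targets it, but not between two vowels → unchanged [s].
/e/ — between /s/ and /w/, before a voiced consonant — surfaces as [eː] (rule 3).
/w/ stays [w].
/u/ (between /w/ and /j/): before a voiced consonant, so rule 3 applies → [uː].
/j/ (between /u/ and /o/): no rule targets it → [j].
/o/ (between /j/ and /t/): rule 3 targets it, but not before a voiced consonant → unchanged [o].
/t/ (word-final): rule 1 targets it, but not between two vowels → unchanged [t].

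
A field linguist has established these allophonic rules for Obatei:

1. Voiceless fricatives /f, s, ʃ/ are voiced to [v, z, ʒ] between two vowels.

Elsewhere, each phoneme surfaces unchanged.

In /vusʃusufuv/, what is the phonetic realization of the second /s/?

[z]

/s/ (between /u/ and /u/): between two vowels, so rule 1 applies → [z].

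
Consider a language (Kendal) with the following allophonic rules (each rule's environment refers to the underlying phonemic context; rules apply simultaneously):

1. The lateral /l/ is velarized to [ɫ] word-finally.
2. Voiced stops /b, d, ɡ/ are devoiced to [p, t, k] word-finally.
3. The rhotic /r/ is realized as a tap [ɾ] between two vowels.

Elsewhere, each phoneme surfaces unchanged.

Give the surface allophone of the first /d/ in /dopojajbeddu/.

[d]

/d/ (word-initial) is in the target of rule 2 but the environment (word-finally) is not met → [d].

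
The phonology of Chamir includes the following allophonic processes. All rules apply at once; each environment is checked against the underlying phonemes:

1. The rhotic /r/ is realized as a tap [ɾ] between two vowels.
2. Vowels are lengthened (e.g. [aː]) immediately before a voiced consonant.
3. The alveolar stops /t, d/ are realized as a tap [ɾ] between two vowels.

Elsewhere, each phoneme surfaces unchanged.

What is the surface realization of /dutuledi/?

/d/ — word-initial; rule 3 does not apply here → [d].
/u/ (between /d/ and /t/) fails the environment for rule 2, so it stays [u].
/t/ (between /u/ and /u/): between two vowels, so rule 3 applies → [ɾ].
/u/ meets the environment for rule 2 (before a voiced consonant) → [uː].
/e/ (between /l/ and /d/): before a voiced consonant, so rule 2 applies → [eː].
Rule 3 applies to /d/ (between /e/ and /i/: between two vowels) → [ɾ].
/i/ (word-final): rule 2 targets it, but not before a voiced consonant → unchanged [i].

[duɾuːleːɾi]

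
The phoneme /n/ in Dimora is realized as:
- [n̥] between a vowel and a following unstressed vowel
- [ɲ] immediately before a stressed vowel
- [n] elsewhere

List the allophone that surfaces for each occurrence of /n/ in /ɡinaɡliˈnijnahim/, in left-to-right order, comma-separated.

[n̥], [ɲ], [n]

Occurrence 1 (position 3): between a vowel and a following unstressed vowel → [n̥].
Occurrence 2 (position 8): immediately before a stressed vowel → [ɲ].
Occurrence 3 (position 11): no conditioning environment matches → elsewhere allophone [n].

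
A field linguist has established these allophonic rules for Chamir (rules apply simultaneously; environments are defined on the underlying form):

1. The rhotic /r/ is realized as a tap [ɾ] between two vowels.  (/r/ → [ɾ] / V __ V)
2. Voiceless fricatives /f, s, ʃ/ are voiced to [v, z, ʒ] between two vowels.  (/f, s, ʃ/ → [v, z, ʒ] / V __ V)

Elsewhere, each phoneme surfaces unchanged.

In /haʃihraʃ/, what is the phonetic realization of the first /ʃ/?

[ʒ]

/ʃ/ (between /a/ and /i/): between two vowels, so rule 2 applies → [ʒ].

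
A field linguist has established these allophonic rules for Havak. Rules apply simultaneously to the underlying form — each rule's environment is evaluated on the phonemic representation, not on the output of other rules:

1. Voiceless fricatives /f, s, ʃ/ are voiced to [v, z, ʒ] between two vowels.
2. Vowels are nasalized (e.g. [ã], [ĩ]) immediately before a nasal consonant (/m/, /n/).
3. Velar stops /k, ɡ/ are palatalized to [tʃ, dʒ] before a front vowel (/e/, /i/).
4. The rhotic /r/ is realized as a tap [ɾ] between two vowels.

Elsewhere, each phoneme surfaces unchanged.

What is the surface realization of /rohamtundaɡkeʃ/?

[rohãmtũndaɡtʃeʃ]

/r/ (word-initial): rule 4 targets it, but not between two vowels → unchanged [r].
/o/ — between /r/ and /h/; rule 2 does not apply here → [o].
/h/ — not in any rule's target class → [h].
/a/ — between /h/ and /m/, before a nasal consonant — surfaces as [ã] (rule 2).
/m/ — not in any rule's target class → [m].
/t/ — not in any rule's target class → [t].
/u/ (between /t/ and /n/) occurs before a nasal consonant → [ũ] by rule 2.
/n/ — not in any rule's target class → [n].
/d/ — not in any rule's target class → [d].
/a/ — between /d/ and /ɡ/; rule 2 does not apply here → [a].
/ɡ/ (between /a/ and /k/) fails the environment for rule 3, so it stays [ɡ].
/k/ — between /ɡ/ and /e/, before a front vowel — surfaces as [tʃ] (rule 3).
/e/ (between /k/ and /ʃ/) fails the environment for rule 2, so it stays [e].
/ʃ/ — word-final; rule 1 does not apply here → [ʃ].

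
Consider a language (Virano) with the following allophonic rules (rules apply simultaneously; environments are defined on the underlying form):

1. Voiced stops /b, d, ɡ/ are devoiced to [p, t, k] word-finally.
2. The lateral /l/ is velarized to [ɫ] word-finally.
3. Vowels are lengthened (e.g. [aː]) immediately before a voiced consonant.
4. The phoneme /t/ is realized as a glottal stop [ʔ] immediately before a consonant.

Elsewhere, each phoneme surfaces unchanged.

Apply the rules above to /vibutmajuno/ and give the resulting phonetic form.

/i/ meets the environment for rule 3 (before a voiced consonant) → [iː].
/b/ (between /i/ and /u/): rule 1 targets it, but not word-finally → unchanged [b].
/u/ (between /b/ and /t/): rule 3 targets it, but not before a voiced consonant → unchanged [u].
/t/ (between /u/ and /m/) occurs immediately before a consonant → [ʔ] by rule 4.
/a/ meets the environment for rule 3 (before a voiced consonant) → [aː].
Rule 3 applies to /u/ (between /j/ and /n/: before a voiced consonant) → [uː].
/o/ (word-final) fails the environment for rule 3, so it stays [o].

[viːbuʔmaːjuːno]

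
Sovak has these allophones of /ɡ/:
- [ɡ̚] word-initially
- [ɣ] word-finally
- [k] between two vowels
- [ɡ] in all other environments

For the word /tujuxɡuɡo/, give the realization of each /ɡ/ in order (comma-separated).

[ɡ], [k]

Occurrence 1 (position 6): no conditioning environment matches → elsewhere allophone [ɡ].
Occurrence 2 (position 8): between two vowels → [k].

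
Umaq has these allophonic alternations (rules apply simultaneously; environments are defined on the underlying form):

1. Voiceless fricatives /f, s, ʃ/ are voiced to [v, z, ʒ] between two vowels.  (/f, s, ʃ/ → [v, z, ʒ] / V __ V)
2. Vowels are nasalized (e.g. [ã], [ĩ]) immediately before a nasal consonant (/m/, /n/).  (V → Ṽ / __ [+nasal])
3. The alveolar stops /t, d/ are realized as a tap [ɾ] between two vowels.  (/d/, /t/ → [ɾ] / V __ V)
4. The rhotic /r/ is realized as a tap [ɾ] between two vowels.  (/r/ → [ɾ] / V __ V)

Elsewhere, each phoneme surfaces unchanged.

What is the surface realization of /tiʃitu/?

[tiʒiɾu]

/t/ (word-initial): rule 3 targets it, but not between two vowels → unchanged [t].
/i/ (between /t/ and /ʃ/) fails the environment for rule 2, so it stays [i].
/ʃ/ meets the environment for rule 1 (between two vowels) → [ʒ].
/i/ (between /ʃ/ and /t/) is in the target of rule 2 but the environment (before a nasal consonant) is not met → [i].
/t/ (between /i/ and /u/): between two vowels, so rule 3 applies → [ɾ].
/u/ — word-final; rule 2 does not apply here → [u].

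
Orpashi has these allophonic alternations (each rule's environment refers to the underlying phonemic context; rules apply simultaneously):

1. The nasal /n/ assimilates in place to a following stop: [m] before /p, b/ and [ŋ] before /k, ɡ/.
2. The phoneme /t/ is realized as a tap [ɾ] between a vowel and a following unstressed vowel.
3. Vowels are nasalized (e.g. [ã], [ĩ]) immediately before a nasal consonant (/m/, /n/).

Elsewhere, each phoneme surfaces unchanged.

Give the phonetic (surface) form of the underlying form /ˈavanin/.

[ˈavãnĩn]

/a/ (word-initial): rule 3 targets it, but not before a nasal consonant → unchanged [a].
Rule 3 applies to /a/ (between /v/ and /n/: before a nasal consonant) → [ã].
/n/ (between /a/ and /i/) is in the target of rule 1 but the environment (before a labial or velar stop) is not met → [n].
/i/ (between /n/ and /n/): before a nasal consonant, so rule 3 applies → [ĩ].
/n/ (word-final) is in the target of rule 1 but the environment (before a labial or velar stop) is not met → [n].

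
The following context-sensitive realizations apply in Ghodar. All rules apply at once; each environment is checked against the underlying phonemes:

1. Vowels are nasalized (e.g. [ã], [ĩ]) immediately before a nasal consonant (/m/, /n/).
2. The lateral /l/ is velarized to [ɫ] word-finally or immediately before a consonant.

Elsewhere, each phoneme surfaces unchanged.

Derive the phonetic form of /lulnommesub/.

[luɫnõmmesub]

/l/ — word-initial; rule 2 does not apply here → [l].
/u/ — between /l/ and /l/; rule 1 does not apply here → [u].
/l/ — between /u/ and /n/, word-finally or immediately before a consonant — surfaces as [ɫ] (rule 2).
/o/ (between /n/ and /m/): before a nasal consonant, so rule 1 applies → [õ].
/e/ — between /m/ and /s/; rule 1 does not apply here → [e].
/u/ (between /s/ and /b/) is in the target of rule 1 but the environment (before a nasal consonant) is not met → [u].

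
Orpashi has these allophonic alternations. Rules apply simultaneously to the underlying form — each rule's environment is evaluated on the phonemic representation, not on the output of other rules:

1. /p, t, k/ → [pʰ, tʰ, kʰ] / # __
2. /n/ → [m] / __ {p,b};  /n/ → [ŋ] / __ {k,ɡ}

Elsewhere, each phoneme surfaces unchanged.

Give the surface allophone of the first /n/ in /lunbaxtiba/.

/n/ meets the environment for rule 2 (before a labial or velar stop) → [m].

[m]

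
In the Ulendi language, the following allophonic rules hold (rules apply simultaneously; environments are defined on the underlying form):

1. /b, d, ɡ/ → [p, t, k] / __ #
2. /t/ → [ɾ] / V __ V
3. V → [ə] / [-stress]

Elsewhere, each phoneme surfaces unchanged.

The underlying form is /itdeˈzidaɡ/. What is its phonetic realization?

/i/ meets the environment for rule 3 (in an unstressed syllable) → [ə].
/t/ — between /i/ and /d/; rule 2 does not apply here → [t].
/d/ (between /t/ and /e/) is in the target of rule 1 but the environment (word-finally) is not met → [d].
/e/ (between /d/ and /z/): in an unstressed syllable, so rule 3 applies → [ə].
/i/ (between /z/ and /d/) is in the target of rule 3 but the environment (in an unstressed syllable) is not met → [i].
/d/ — between /i/ and /a/; rule 1 does not apply here → [d].
/a/ — between /d/ and /ɡ/, in an unstressed syllable — surfaces as [ə] (rule 3).
/ɡ/ (word-final) occurs word-finally → [k] by rule 1.

[ətdəˈzidək]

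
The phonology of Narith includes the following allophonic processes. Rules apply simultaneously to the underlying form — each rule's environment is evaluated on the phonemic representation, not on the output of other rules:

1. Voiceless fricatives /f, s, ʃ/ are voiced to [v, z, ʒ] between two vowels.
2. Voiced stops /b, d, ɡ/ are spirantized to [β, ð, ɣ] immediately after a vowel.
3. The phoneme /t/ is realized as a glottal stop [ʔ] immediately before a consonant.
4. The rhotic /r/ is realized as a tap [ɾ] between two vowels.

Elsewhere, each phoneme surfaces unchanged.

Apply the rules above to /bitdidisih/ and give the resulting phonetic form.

/b/ — word-initial; rule 2 does not apply here → [b].
/i/ (between /b/ and /t/) is unaffected → [i].
Rule 3 applies to /t/ (between /i/ and /d/: immediately before a consonant) → [ʔ].
/d/ (between /t/ and /i/) is in the target of rule 2 but the environment (immediately after a vowel) is not met → [d].
/i/ (between /d/ and /d/) is unaffected → [i].
/d/ — between /i/ and /i/, immediately after a vowel — surfaces as [ð] (rule 2).
/i/ — not in any rule's target class → [i].
/s/ (between /i/ and /i/) occurs between two vowels → [z] by rule 1.
/i/ — not in any rule's target class → [i].
/h/ (word-final) is unaffected → [h].

[biʔdiðizih]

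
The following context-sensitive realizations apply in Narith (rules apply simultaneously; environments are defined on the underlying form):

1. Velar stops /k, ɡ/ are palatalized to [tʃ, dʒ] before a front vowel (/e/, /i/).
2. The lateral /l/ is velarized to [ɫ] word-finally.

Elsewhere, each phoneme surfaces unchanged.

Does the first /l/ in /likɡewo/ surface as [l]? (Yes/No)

/l/ (word-initial) fails the environment for rule 2, so it stays [l].
The actual realization is [l], which matches [l].

Yes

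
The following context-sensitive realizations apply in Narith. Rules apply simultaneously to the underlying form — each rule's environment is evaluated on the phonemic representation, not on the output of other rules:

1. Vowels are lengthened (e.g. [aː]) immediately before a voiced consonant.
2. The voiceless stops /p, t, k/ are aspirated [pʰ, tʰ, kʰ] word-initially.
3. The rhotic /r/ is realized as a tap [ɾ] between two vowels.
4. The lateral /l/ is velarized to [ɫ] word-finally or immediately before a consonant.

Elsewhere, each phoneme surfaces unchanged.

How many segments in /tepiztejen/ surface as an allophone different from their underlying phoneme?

4

Segments that undergo a rule: /t/ → [tʰ] (rule 2); /i/ → [iː] (rule 1); /e/ → [eː] (rule 1); /e/ → [eː] (rule 1).
All other segments surface unchanged.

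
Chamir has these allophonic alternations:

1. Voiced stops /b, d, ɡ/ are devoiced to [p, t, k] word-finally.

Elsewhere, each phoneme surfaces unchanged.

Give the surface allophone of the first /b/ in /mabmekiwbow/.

[b]

/b/ (between /a/ and /m/) fails the environment for rule 1, so it stays [b].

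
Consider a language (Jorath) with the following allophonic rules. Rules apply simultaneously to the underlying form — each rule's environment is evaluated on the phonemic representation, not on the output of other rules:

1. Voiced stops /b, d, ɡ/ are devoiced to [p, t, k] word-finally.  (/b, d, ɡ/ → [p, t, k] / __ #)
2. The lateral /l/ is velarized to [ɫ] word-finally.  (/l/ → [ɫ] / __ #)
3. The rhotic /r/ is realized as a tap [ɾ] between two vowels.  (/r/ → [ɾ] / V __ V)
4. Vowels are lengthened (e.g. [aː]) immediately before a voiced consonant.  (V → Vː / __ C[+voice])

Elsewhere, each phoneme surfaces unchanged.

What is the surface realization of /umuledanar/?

[uːmuːleːdaːnaːr]

/u/ (word-initial): before a voiced consonant, so rule 4 applies → [uː].
/m/ — not in any rule's target class → [m].
/u/ (between /m/ and /l/) occurs before a voiced consonant → [uː] by rule 4.
/l/ (between /u/ and /e/): rule 2 targets it, but not word-finally → unchanged [l].
/e/ — between /l/ and /d/, before a voiced consonant — surfaces as [eː] (rule 4).
/d/ (between /e/ and /a/): rule 1 targets it, but not word-finally → unchanged [d].
Rule 4 applies to /a/ (between /d/ and /n/: before a voiced consonant) → [aː].
/n/ (between /a/ and /a/): no rule targets it → [n].
/a/ (between /n/ and /r/): before a voiced consonant, so rule 4 applies → [aː].
/r/ — word-final; rule 3 does not apply here → [r].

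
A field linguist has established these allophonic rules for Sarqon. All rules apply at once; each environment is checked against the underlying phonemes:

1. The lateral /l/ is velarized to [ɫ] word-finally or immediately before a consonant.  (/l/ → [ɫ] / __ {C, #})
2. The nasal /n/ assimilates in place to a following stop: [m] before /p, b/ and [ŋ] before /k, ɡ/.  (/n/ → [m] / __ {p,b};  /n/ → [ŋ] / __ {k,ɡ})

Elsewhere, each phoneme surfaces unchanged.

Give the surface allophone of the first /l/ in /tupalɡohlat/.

[ɫ]

/l/ meets the environment for rule 1 (word-finally or immediately before a consonant) → [ɫ].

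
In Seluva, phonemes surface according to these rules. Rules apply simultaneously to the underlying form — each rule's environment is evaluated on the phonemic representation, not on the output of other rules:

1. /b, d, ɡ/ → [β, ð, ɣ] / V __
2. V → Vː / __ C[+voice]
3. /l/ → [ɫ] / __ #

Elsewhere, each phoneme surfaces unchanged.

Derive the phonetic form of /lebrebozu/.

[leːβreːβoːzu]

/l/ (word-initial) is in the target of rule 3 but the environment (word-finally) is not met → [l].
/e/ (between /l/ and /b/) occurs before a voiced consonant → [eː] by rule 2.
/b/ (between /e/ and /r/): immediately after a vowel, so rule 1 applies → [β].
/r/ — not in any rule's target class → [r].
/e/ (between /r/ and /b/) occurs before a voiced consonant → [eː] by rule 2.
/b/ — between /e/ and /o/, immediately after a vowel — surfaces as [β] (rule 1).
/o/ meets the environment for rule 2 (before a voiced consonant) → [oː].
/z/ (between /o/ and /u/) is unaffected → [z].
/u/ (word-final): rule 2 targets it, but not before a voiced consonant → unchanged [u].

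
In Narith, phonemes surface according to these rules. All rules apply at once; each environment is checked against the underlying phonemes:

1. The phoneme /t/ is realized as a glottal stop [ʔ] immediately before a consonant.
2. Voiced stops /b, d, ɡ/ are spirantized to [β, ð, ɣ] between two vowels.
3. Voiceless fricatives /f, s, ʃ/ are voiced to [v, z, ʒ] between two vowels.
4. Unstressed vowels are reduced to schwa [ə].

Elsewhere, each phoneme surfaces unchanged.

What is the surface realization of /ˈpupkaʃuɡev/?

/p/ — not in any rule's target class → [p].
/u/ (between /p/ and /p/) fails the environment for rule 4, so it stays [u].
/p/ (between /u/ and /k/): no rule targets it → [p].
/k/ (between /p/ and /a/): no rule targets it → [k].
/a/ (between /k/ and /ʃ/): in an unstressed syllable, so rule 4 applies → [ə].
/ʃ/ (between /a/ and /u/) occurs between two vowels → [ʒ] by rule 3.
Rule 4 applies to /u/ (between /ʃ/ and /ɡ/: in an unstressed syllable) → [ə].
/ɡ/ (between /u/ and /e/) occurs between two vowels → [ɣ] by rule 2.
/e/ (between /ɡ/ and /v/): in an unstressed syllable, so rule 4 applies → [ə].
/v/ — not in any rule's target class → [v].

[ˈpupkəʒəɣəv]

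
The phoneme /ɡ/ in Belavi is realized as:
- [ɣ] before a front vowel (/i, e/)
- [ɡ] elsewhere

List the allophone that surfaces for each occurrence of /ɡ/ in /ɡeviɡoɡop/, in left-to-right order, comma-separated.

[ɣ], [ɡ], [ɡ]

Occurrence 1 (position 1): before a front vowel (/i, e/) → [ɣ].
Occurrence 2 (position 5): no conditioning environment matches → elsewhere allophone [ɡ].
Occurrence 3 (position 7): no conditioning environment matches → elsewhere allophone [ɡ].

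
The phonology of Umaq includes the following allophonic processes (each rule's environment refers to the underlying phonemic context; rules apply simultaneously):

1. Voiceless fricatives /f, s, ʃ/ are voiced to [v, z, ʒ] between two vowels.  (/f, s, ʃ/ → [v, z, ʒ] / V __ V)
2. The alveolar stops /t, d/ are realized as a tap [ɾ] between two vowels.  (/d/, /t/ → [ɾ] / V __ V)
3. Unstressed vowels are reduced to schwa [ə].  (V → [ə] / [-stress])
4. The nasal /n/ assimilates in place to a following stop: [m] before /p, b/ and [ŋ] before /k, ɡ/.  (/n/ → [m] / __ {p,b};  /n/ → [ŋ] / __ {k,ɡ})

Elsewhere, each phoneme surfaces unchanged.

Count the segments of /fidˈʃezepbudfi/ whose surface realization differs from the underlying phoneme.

4

Segments that undergo a rule: /i/ → [ə] (rule 3); /e/ → [ə] (rule 3); /u/ → [ə] (rule 3); /i/ → [ə] (rule 3).
All other segments surface unchanged.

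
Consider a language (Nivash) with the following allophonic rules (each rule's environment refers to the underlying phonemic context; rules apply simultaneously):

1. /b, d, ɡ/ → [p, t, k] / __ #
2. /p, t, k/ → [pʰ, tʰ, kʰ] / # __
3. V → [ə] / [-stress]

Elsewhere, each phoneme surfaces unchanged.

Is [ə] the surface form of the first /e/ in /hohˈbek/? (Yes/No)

/e/ (between /b/ and /k/): rule 3 targets it, but not in an unstressed syllable → unchanged [e].
The actual realization is [e], not [ə].

No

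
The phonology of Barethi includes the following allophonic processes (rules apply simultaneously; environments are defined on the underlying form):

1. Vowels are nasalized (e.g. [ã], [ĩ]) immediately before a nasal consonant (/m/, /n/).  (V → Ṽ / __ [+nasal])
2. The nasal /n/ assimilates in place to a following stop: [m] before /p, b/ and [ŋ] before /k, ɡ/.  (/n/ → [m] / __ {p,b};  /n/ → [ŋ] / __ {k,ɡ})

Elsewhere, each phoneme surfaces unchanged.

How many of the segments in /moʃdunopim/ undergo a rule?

2

Segments that undergo a rule: /u/ → [ũ] (rule 1); /i/ → [ĩ] (rule 1).
All other segments surface unchanged.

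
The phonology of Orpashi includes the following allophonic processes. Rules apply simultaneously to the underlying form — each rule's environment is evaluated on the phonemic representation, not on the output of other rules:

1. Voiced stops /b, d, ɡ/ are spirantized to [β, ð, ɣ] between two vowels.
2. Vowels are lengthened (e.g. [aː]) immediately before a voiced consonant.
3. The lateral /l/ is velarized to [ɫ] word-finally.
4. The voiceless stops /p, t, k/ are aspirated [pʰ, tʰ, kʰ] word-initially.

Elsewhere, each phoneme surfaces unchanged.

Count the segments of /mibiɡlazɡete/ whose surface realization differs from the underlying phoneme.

Segments that undergo a rule: /i/ → [iː] (rule 2); /b/ → [β] (rule 1); /i/ → [iː] (rule 2); /a/ → [aː] (rule 2).
All other segments surface unchanged.

4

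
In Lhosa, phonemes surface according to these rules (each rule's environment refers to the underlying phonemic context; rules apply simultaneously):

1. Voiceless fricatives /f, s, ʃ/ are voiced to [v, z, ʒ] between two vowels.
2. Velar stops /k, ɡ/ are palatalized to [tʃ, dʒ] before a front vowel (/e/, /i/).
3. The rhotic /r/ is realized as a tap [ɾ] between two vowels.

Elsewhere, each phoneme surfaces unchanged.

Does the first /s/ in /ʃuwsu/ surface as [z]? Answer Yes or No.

No

/s/ (between /w/ and /u/): rule 1 targets it, but not between two vowels → unchanged [s].
The actual realization is [s], not [z].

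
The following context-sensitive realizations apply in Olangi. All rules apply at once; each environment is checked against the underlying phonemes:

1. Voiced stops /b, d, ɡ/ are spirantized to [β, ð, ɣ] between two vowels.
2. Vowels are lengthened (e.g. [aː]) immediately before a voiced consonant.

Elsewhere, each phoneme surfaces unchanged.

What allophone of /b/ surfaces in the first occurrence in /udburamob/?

/b/ (between /d/ and /u/) fails the environment for rule 1, so it stays [b].

[b]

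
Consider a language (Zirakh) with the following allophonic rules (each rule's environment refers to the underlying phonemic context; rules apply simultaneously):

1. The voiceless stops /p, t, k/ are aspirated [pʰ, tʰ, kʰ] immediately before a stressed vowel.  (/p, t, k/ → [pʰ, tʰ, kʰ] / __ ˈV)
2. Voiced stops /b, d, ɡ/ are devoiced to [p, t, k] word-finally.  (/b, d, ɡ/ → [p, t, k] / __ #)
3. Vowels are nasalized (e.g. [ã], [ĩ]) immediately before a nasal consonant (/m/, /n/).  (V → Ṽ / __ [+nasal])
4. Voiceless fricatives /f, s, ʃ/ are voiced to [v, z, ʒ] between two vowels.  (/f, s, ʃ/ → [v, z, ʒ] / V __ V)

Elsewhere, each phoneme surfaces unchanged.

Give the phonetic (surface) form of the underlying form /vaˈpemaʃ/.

[vaˈpʰẽmaʃ]

/v/ — not in any rule's target class → [v].
/a/ (between /v/ and /p/) is in the target of rule 3 but the environment (before a nasal consonant) is not met → [a].
/p/ meets the environment for rule 1 (immediately before a stressed vowel) → [pʰ].
/e/ meets the environment for rule 3 (before a nasal consonant) → [ẽ].
/m/ (between /e/ and /a/): no rule targets it → [m].
/a/ (between /m/ and /ʃ/) fails the environment for rule 3, so it stays [a].
/ʃ/ (word-final): rule 4 targets it, but not between two vowels → unchanged [ʃ].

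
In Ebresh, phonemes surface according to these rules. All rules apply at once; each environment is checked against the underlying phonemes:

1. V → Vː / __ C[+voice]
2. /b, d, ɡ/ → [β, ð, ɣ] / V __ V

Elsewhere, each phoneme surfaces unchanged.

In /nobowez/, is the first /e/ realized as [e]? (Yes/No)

Rule 1 applies to /e/ (between /w/ and /z/: before a voiced consonant) → [eː].
The actual realization is [eː], not [e].

No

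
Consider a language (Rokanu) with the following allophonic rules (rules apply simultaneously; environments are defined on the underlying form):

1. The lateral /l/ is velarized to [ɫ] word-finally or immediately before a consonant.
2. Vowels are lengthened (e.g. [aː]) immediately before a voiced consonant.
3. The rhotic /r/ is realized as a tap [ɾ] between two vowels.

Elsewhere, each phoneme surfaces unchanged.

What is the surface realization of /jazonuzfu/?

/j/ stays [j].
/a/ (between /j/ and /z/): before a voiced consonant, so rule 2 applies → [aː].
/z/ (between /a/ and /o/) is unaffected → [z].
/o/ (between /z/ and /n/) occurs before a voiced consonant → [oː] by rule 2.
/n/ (between /o/ and /u/) is unaffected → [n].
/u/ (between /n/ and /z/) occurs before a voiced consonant → [uː] by rule 2.
/z/ (between /u/ and /f/): no rule targets it → [z].
/f/ (between /z/ and /u/) is unaffected → [f].
/u/ — word-final; rule 2 does not apply here → [u].

[jaːzoːnuːzfu]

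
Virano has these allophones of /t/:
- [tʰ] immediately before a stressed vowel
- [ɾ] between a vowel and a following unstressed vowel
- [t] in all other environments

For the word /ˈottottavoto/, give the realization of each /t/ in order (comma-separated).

Occurrence 1 (position 2): no conditioning environment matches → elsewhere allophone [t].
Occurrence 2 (position 3): no conditioning environment matches → elsewhere allophone [t].
Occurrence 3 (position 5): no conditioning environment matches → elsewhere allophone [t].
Occurrence 4 (position 6): no conditioning environment matches → elsewhere allophone [t].
Occurrence 5 (position 10): between a vowel and an unstressed vowel → [ɾ].

[t], [t], [t], [t], [ɾ]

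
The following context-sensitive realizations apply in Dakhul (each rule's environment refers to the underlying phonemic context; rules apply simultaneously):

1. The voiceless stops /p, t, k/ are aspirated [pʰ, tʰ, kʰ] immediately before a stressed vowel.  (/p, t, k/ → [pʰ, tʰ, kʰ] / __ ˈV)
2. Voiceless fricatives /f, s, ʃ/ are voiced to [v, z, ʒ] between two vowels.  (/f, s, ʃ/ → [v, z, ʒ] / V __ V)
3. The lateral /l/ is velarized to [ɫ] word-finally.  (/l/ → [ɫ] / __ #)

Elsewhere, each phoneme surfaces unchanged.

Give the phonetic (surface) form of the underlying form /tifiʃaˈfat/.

[tiviʒaˈvat]

/t/ (word-initial): rule 1 targets it, but not immediately before a stressed vowel → unchanged [t].
/i/ — not in any rule's target class → [i].
/f/ — between /i/ and /i/, between two vowels — surfaces as [v] (rule 2).
/i/ (between /f/ and /ʃ/) is unaffected → [i].
/ʃ/ — between /i/ and /a/, between two vowels — surfaces as [ʒ] (rule 2).
/a/ — not in any rule's target class → [a].
/f/ (between /a/ and /a/): between two vowels, so rule 2 applies → [v].
/a/ — not in any rule's target class → [a].
/t/ (word-final) fails the environment for rule 1, so it stays [t].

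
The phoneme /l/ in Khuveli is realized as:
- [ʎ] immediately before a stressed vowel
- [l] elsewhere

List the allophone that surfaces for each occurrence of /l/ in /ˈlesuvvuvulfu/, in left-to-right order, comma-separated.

[ʎ], [l]

Occurrence 1 (position 1): immediately before a stressed vowel → [ʎ].
Occurrence 2 (position 10): no conditioning environment matches → elsewhere allophone [l].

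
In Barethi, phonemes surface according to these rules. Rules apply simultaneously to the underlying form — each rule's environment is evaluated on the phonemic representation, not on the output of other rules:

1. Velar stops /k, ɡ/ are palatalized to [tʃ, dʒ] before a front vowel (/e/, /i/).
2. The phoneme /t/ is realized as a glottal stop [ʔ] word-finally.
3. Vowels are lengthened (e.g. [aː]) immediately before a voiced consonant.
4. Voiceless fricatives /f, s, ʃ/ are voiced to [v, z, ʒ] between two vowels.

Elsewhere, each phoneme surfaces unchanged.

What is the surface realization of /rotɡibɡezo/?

/r/ (word-initial) is unaffected → [r].
/o/ (between /r/ and /t/) fails the environment for rule 3, so it stays [o].
/t/ (between /o/ and /ɡ/): rule 2 targets it, but not word-finally → unchanged [t].
/ɡ/ (between /t/ and /i/): before a front vowel, so rule 1 applies → [dʒ].
/i/ — between /ɡ/ and /b/, before a voiced consonant — surfaces as [iː] (rule 3).
/b/ stays [b].
Rule 1 applies to /ɡ/ (between /b/ and /e/: before a front vowel) → [dʒ].
Rule 3 applies to /e/ (between /ɡ/ and /z/: before a voiced consonant) → [eː].
/z/ stays [z].
/o/ (word-final) fails the environment for rule 3, so it stays [o].

[rotdʒiːbdʒeːzo]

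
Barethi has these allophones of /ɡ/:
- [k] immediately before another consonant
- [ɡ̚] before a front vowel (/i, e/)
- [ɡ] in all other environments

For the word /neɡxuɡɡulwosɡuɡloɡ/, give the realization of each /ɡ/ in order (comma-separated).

Occurrence 1 (position 3): immediately before another consonant → [k].
Occurrence 2 (position 6): immediately before another consonant → [k].
Occurrence 3 (position 7): no conditioning environment matches → elsewhere allophone [ɡ].
Occurrence 4 (position 13): no conditioning environment matches → elsewhere allophone [ɡ].
Occurrence 5 (position 15): immediately before another consonant → [k].
Occurrence 6 (position 18): no conditioning environment matches → elsewhere allophone [ɡ].

[k], [k], [ɡ], [ɡ], [k], [ɡ]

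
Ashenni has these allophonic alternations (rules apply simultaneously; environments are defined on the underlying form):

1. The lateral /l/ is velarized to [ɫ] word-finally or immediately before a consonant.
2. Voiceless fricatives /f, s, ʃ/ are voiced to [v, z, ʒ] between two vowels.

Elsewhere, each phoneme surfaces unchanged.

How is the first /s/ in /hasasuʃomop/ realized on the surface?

/s/ — between /a/ and /a/, between two vowels — surfaces as [z] (rule 2).

[z]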